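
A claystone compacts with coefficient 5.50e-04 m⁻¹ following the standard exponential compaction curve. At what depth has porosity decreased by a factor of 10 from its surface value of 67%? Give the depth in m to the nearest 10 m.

4190 m

Working in km (1 km = 1000 m; k in km⁻¹ = k in m⁻¹ × 1000):
n/n₀ = 1/10 ⇒ exp(−k·d) = 1/10 ⇒ d = ln(10) / k
d = 2.3026 / 0.55 = 4.187 km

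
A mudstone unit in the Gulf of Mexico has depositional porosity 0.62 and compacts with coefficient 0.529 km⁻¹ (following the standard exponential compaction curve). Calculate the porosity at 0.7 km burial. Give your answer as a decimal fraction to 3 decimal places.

0.428

φ = φ₀·exp(−β·Z) = 0.62 × exp(−0.529 × 0.7) = 0.62 × exp(−0.3703)
  = 0.62 × 0.6905 = 0.4281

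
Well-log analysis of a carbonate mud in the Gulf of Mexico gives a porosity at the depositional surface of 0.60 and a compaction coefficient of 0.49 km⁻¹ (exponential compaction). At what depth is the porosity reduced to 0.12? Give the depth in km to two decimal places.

Invert Athy's law: d = ln(phi₀/phi) / β
d = ln(0.6/0.12) / 0.49 = ln(5) / 0.49 = 1.6094 / 0.49 = 3.285 km

3.28 km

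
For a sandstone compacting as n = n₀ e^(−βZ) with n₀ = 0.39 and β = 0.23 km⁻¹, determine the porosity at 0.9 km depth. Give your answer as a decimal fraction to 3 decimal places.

0.317

n = n₀·exp(−β·Z) = 0.39 × exp(−0.23 × 0.9) = 0.39 × exp(−0.207)
  = 0.39 × 0.8130 = 0.3171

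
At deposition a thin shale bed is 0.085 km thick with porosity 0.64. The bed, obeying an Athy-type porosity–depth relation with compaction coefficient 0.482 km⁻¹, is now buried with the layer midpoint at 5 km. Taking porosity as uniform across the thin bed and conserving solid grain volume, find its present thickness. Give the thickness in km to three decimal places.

0.032 km

Porosity at 5 km: n = 0.64·exp(−0.482×5) = 0.0575
Solid-volume conservation: h(1−n) = h₀(1−n₀) ⇒ h = h₀·(1−n₀)/(1−n)
h = 0.085 × (1 − 0.64)/(1 − 0.0575) = 0.085 × 0.3820 = 0.0325 km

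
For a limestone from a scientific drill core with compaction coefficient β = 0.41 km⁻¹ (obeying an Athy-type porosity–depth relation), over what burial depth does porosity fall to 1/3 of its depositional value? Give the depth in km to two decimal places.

phi/phi₀ = 1/3 ⇒ exp(−β·z) = 1/3 ⇒ z = ln(3) / β
z = 1.0986 / 0.41 = 2.680 km

2.68 km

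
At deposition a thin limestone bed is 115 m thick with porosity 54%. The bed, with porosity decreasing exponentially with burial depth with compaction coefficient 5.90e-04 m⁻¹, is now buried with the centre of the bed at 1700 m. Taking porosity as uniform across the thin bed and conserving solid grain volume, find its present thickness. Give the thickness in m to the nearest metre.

Working in km (1 km = 1000 m; c in km⁻¹ = c in m⁻¹ × 1000):
Porosity at 1.7 km: φ = 0.54·exp(−0.59×1.7) = 0.1981
Solid-volume conservation: h(1−φ) = h₀(1−φ₀) ⇒ h = h₀·(1−φ₀)/(1−φ)
h = 0.115 × (1 − 0.54)/(1 − 0.1981) = 0.115 × 0.5736 = 0.0660 km

66 m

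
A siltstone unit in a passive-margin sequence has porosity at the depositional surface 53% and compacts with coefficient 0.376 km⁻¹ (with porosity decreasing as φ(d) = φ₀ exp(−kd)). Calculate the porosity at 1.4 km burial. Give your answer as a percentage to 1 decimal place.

φ = φ₀·exp(−k·d) = 0.53 × exp(−0.376 × 1.4) = 0.53 × exp(−0.5264)
  = 0.53 × 0.5907 = 0.3131

31.3%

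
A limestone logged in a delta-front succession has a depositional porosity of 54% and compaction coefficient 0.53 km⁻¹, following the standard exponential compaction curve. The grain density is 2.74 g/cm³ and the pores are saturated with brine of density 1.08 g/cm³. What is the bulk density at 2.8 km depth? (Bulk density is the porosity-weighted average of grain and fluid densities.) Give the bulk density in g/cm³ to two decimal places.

Porosity at depth: φ = 0.54·exp(−0.53×2.8) = 0.54×0.2267 = 0.1224
Bulk density: ρ_b = (1−φ)ρ_g + φ·ρ_f = 0.8776×2.74 + 0.1224×1.08
       = 2.405 + 0.132 = 2.537 g/cm³

2.54 g/cm³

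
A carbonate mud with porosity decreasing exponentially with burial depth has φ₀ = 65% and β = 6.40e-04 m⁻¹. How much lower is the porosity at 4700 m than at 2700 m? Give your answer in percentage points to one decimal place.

8.3 percentage points

Working in km (1 km = 1000 m; β in km⁻¹ = β in m⁻¹ × 1000):
φ(2.7) = 0.65·e^(−0.64×2.7) = 0.1155
φ(4.7) = 0.65·e^(−0.64×4.7) = 0.0321
Δφ = 0.1155 − 0.0321 = 0.0834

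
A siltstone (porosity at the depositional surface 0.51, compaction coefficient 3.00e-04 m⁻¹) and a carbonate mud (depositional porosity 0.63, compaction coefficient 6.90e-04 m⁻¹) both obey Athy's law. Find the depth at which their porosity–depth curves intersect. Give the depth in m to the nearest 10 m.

540 m

Working in km (1 km = 1000 m; k in km⁻¹ = k in m⁻¹ × 1000):
Set phi₀ₐ e^(−kₐz) = phi₀ᵦ e^(−kᵦz) ⇒ ln(phi₀ₐ/phi₀ᵦ) = (kₐ − kᵦ)·z
z = ln(0.51/0.63) / (0.3 − 0.69) = -0.2113 / -0.39 = 0.542 km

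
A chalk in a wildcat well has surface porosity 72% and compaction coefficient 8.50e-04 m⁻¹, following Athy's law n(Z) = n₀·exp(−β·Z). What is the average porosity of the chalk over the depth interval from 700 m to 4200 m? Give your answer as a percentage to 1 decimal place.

12.7%

Working in km (1 km = 1000 m; β in km⁻¹ = β in m⁻¹ × 1000):
⟨n⟩ = (1/(Z₂−Z₁)) ∫ n₀ e^(−βZ) dZ = n₀·(e^(−β·Z₁) − e^(−β·Z₂)) / (β·(Z₂−Z₁))
e^(−0.85×0.7) = 0.5516; e^(−0.85×4.2) = 0.0282
⟨n⟩ = 0.72 × (0.5516 − 0.0282) / (0.85 × 3.5) = 0.72 × 0.1759 = 0.1267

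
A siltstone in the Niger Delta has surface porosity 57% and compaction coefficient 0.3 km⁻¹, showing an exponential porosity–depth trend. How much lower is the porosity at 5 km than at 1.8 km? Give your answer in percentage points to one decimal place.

n(1.8) = 0.57·e^(−0.3×1.8) = 0.3322
n(5) = 0.57·e^(−0.3×5) = 0.1272
Δn = 0.3322 − 0.1272 = 0.2050

20.5 percentage points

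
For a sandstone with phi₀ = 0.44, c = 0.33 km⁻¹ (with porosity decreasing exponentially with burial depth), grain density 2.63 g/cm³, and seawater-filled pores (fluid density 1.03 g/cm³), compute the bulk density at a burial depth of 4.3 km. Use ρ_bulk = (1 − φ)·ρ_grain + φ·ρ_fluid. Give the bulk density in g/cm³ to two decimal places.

Porosity at depth: phi = 0.44·exp(−0.33×4.3) = 0.44×0.2420 = 0.1065
Bulk density: ρ_b = (1−phi)ρ_g + phi·ρ_f = 0.8935×2.63 + 0.1065×1.03
       = 2.350 + 0.110 = 2.460 g/cm³

2.46 g/cm³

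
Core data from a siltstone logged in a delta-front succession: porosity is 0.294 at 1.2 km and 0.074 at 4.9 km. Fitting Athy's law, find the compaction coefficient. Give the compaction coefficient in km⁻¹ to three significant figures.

0.373 km⁻¹

Athy: phi(z) = phi₀ e^(−βz) ⇒ phi₁/phi₂ = e^{β(z₂−z₁)} ⇒ β = ln(phi₁/phi₂)/(z₂−z₁)
β = ln(0.294/0.074) / (4.9 − 1.2) = ln(3.973) / 3.7 = 1.3795 / 3.7 = 0.3728 km⁻¹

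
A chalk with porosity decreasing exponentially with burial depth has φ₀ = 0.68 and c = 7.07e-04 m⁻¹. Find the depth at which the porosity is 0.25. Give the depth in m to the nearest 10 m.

1420 m

Working in km (1 km = 1000 m; c in km⁻¹ = c in m⁻¹ × 1000):
Invert Athy's law: z = ln(φ₀/φ) / c
z = ln(0.68/0.25) / 0.707 = ln(2.72) / 0.707 = 1.0006 / 0.707 = 1.415 km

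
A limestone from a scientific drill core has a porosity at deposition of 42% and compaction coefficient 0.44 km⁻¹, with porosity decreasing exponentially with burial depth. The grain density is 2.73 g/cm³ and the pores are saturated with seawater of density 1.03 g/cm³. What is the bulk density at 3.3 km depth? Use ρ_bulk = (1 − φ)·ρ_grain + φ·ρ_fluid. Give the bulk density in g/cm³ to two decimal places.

Porosity at depth: n = 0.42·exp(−0.44×3.3) = 0.42×0.2341 = 0.0983
Bulk density: ρ_b = (1−n)ρ_g + n·ρ_f = 0.9017×2.73 + 0.0983×1.03
       = 2.462 + 0.101 = 2.563 g/cm³

2.56 g/cm³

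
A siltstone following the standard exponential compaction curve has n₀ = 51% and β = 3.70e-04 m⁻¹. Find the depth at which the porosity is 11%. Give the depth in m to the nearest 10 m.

4150 m

Working in km (1 km = 1000 m; β in km⁻¹ = β in m⁻¹ × 1000):
Invert Athy's law: d = ln(n₀/n) / β
d = ln(0.51/0.11) / 0.37 = ln(4.636) / 0.37 = 1.5339 / 0.37 = 4.146 km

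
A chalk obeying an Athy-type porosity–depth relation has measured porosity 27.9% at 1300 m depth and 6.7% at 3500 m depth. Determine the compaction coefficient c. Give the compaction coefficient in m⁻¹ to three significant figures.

Working in km (1 km = 1000 m; c in km⁻¹ = c in m⁻¹ × 1000):
Athy: φ(d) = φ₀ e^(−cd) ⇒ φ₁/φ₂ = e^{c(d₂−d₁)} ⇒ c = ln(φ₁/φ₂)/(d₂−d₁)
c = ln(0.279/0.067) / (3.5 − 1.3) = ln(4.164) / 2.2 = 1.4265 / 2.2 = 0.6484 km⁻¹

0.000648 m⁻¹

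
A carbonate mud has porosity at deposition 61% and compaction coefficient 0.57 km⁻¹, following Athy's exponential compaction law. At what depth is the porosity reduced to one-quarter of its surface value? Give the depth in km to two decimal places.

2.43 km

n/n₀ = 1/4 ⇒ exp(−k·d) = 1/4 ⇒ d = ln(4) / k
d = 1.3863 / 0.57 = 2.432 km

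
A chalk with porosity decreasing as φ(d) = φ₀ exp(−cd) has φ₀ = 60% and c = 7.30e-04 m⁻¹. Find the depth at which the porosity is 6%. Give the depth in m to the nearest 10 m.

3150 m

Working in km (1 km = 1000 m; c in km⁻¹ = c in m⁻¹ × 1000):
Invert Athy's law: d = ln(φ₀/φ) / c
d = ln(0.6/0.06) / 0.73 = ln(10) / 0.73 = 2.3026 / 0.73 = 3.154 km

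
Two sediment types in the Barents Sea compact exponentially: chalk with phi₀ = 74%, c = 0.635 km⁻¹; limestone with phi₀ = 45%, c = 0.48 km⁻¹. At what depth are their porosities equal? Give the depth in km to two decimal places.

3.21 km

Set phi₀ₐ e^(−cₐd) = phi₀ᵦ e^(−cᵦd) ⇒ ln(phi₀ₐ/phi₀ᵦ) = (cₐ − cᵦ)·d
d = ln(0.74/0.45) / (0.635 − 0.48) = 0.4974 / 0.155 = 3.209 km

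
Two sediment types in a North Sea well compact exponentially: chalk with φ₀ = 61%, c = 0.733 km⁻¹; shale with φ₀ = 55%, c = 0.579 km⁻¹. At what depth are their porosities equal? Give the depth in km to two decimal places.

0.67 km

Set φ₀ₐ e^(−cₐz) = φ₀ᵦ e^(−cᵦz) ⇒ ln(φ₀ₐ/φ₀ᵦ) = (cₐ − cᵦ)·z
z = ln(0.61/0.55) / (0.733 − 0.579) = 0.1035 / 0.154 = 0.672 km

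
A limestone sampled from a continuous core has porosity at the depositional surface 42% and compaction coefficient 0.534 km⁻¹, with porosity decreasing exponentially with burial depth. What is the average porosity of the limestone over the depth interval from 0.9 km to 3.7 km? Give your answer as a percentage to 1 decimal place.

13.5%

⟨phi⟩ = (1/(d₂−d₁)) ∫ phi₀ e^(−βd) dd = phi₀·(e^(−β·d₁) − e^(−β·d₂)) / (β·(d₂−d₁))
e^(−0.534×0.9) = 0.6184; e^(−0.534×3.7) = 0.1387
⟨phi⟩ = 0.42 × (0.6184 − 0.1387) / (0.534 × 2.8) = 0.42 × 0.3209 = 0.1348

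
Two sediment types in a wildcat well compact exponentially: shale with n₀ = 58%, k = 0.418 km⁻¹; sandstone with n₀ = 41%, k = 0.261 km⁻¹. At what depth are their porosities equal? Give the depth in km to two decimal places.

2.21 km

Set n₀ₐ e^(−kₐz) = n₀ᵦ e^(−kᵦz) ⇒ ln(n₀ₐ/n₀ᵦ) = (kₐ − kᵦ)·z
z = ln(0.58/0.41) / (0.418 − 0.261) = 0.3469 / 0.157 = 2.209 km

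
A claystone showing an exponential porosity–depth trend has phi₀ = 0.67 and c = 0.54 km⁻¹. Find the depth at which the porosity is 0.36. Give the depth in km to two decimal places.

Invert Athy's law: Z = ln(phi₀/phi) / c
Z = ln(0.67/0.36) / 0.54 = ln(1.861) / 0.54 = 0.6212 / 0.54 = 1.150 km

1.15 km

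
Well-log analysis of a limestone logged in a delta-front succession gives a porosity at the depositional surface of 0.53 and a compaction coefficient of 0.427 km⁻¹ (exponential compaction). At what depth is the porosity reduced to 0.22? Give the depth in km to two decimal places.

2.06 km

Invert Athy's law: z = ln(φ₀/φ) / c
z = ln(0.53/0.22) / 0.427 = ln(2.409) / 0.427 = 0.8792 / 0.427 = 2.059 km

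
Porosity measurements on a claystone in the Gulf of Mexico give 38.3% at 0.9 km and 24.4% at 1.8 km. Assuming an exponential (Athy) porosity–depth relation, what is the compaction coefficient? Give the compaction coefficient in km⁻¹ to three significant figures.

0.501 km⁻¹

Athy: phi(z) = phi₀ e^(−kz) ⇒ phi₁/phi₂ = e^{k(z₂−z₁)} ⇒ k = ln(phi₁/phi₂)/(z₂−z₁)
k = ln(0.383/0.244) / (1.8 − 0.9) = ln(1.57) / 0.9 = 0.4509 / 0.9 = 0.501 km⁻¹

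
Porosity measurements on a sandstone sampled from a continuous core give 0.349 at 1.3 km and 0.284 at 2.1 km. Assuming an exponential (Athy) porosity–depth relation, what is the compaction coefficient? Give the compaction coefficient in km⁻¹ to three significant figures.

Athy: φ(d) = φ₀ e^(−βd) ⇒ φ₁/φ₂ = e^{β(d₂−d₁)} ⇒ β = ln(φ₁/φ₂)/(d₂−d₁)
β = ln(0.349/0.284) / (2.1 − 1.3) = ln(1.229) / 0.8 = 0.2061 / 0.8 = 0.2576 km⁻¹

0.258 km⁻¹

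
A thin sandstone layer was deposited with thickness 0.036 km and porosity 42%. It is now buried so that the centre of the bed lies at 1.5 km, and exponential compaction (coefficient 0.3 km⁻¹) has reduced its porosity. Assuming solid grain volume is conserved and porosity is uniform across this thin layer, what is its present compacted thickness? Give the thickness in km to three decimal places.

0.029 km

Porosity at 1.5 km: φ = 0.42·exp(−0.3×1.5) = 0.2678
Solid-volume conservation: h(1−φ) = h₀(1−φ₀) ⇒ h = h₀·(1−φ₀)/(1−φ)
h = 0.036 × (1 − 0.42)/(1 − 0.2678) = 0.036 × 0.7921 = 0.0285 km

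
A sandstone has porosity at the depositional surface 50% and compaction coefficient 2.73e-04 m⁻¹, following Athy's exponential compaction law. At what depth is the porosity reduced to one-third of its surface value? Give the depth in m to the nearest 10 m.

Working in km (1 km = 1000 m; β in km⁻¹ = β in m⁻¹ × 1000):
φ/φ₀ = 1/3 ⇒ exp(−β·z) = 1/3 ⇒ z = ln(3) / β
z = 1.0986 / 0.273 = 4.024 km

4020 m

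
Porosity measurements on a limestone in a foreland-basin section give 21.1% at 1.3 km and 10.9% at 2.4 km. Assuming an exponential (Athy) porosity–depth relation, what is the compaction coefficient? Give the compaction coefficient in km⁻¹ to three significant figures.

0.600 km⁻¹

Athy: phi(z) = phi₀ e^(−kz) ⇒ phi₁/phi₂ = e^{k(z₂−z₁)} ⇒ k = ln(phi₁/phi₂)/(z₂−z₁)
k = ln(0.211/0.109) / (2.4 − 1.3) = ln(1.936) / 1.1 = 0.6605 / 1.1 = 0.6005 km⁻¹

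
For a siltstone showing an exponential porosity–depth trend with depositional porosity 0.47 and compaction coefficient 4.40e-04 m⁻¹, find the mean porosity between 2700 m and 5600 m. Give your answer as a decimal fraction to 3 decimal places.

Working in km (1 km = 1000 m; β in km⁻¹ = β in m⁻¹ × 1000):
⟨phi⟩ = (1/(z₂−z₁)) ∫ phi₀ e^(−βz) dz = phi₀·(e^(−β·z₁) − e^(−β·z₂)) / (β·(z₂−z₁))
e^(−0.44×2.7) = 0.3048; e^(−0.44×5.6) = 0.0851
⟨phi⟩ = 0.47 × (0.3048 − 0.0851) / (0.44 × 2.9) = 0.47 × 0.1722 = 0.0809

0.081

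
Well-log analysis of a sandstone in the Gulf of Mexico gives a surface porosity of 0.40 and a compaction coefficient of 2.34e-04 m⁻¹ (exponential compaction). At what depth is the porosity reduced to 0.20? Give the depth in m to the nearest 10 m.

2960 m

Working in km (1 km = 1000 m; c in km⁻¹ = c in m⁻¹ × 1000):
Invert Athy's law: z = ln(n₀/n) / c
z = ln(0.4/0.2) / 0.234 = ln(2) / 0.234 = 0.6931 / 0.234 = 2.962 km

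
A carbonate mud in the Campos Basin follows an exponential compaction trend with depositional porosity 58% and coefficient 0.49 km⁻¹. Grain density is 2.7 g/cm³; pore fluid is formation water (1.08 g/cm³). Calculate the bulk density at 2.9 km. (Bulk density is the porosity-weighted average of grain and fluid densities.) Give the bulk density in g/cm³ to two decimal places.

Porosity at depth: φ = 0.58·exp(−0.49×2.9) = 0.58×0.2415 = 0.1401
Bulk density: ρ_b = (1−φ)ρ_g + φ·ρ_f = 0.8599×2.7 + 0.1401×1.08
       = 2.322 + 0.151 = 2.473 g/cm³

2.47 g/cm³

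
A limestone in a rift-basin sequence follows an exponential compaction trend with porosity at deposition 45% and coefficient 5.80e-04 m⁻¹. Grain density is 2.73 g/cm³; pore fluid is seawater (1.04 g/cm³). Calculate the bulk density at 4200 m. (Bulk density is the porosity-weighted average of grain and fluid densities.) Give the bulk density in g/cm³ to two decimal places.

Working in km (1 km = 1000 m; β in km⁻¹ = β in m⁻¹ × 1000):
Porosity at depth: n = 0.45·exp(−0.58×4.2) = 0.45×0.0875 = 0.0394
Bulk density: ρ_b = (1−n)ρ_g + n·ρ_f = 0.9606×2.73 + 0.0394×1.04
       = 2.622 + 0.041 = 2.663 g/cm³

2.66 g/cm³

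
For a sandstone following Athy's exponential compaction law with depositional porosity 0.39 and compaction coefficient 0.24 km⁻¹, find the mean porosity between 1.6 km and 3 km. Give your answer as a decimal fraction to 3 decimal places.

0.226

⟨φ⟩ = (1/(Z₂−Z₁)) ∫ φ₀ e^(−βZ) dZ = φ₀·(e^(−β·Z₁) − e^(−β·Z₂)) / (β·(Z₂−Z₁))
e^(−0.24×1.6) = 0.6811; e^(−0.24×3) = 0.4868
⟨φ⟩ = 0.39 × (0.6811 − 0.4868) / (0.24 × 1.4) = 0.39 × 0.5785 = 0.2256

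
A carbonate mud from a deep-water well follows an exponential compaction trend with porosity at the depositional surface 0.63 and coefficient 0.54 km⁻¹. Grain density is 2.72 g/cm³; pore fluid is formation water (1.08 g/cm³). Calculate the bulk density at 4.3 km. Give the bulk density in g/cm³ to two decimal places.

Porosity at depth: φ = 0.63·exp(−0.54×4.3) = 0.63×0.0981 = 0.0618
Bulk density: ρ_b = (1−φ)ρ_g + φ·ρ_f = 0.9382×2.72 + 0.0618×1.08
       = 2.552 + 0.067 = 2.619 g/cm³

2.62 g/cm³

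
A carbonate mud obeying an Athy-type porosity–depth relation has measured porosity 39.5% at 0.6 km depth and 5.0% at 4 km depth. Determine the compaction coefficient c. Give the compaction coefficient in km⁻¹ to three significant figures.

0.608 km⁻¹

Athy: n(Z) = n₀ e^(−cZ) ⇒ n₁/n₂ = e^{c(Z₂−Z₁)} ⇒ c = ln(n₁/n₂)/(Z₂−Z₁)
c = ln(0.395/0.05) / (4 − 0.6) = ln(7.9) / 3.4 = 2.0669 / 3.4 = 0.6079 km⁻¹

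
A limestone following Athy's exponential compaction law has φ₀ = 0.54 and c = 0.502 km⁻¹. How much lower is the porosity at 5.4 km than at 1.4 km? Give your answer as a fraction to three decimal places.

0.232

φ(1.4) = 0.54·e^(−0.502×1.4) = 0.2674
φ(5.4) = 0.54·e^(−0.502×5.4) = 0.0359
Δφ = 0.2674 − 0.0359 = 0.2315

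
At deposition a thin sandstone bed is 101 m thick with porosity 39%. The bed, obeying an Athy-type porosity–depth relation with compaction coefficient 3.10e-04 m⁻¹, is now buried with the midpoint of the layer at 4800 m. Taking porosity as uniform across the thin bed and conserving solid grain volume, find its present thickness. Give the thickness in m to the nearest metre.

68 m

Working in km (1 km = 1000 m; β in km⁻¹ = β in m⁻¹ × 1000):
Porosity at 4.8 km: n = 0.39·exp(−0.31×4.8) = 0.0881
Solid-volume conservation: h(1−n) = h₀(1−n₀) ⇒ h = h₀·(1−n₀)/(1−n)
h = 0.101 × (1 − 0.39)/(1 − 0.0881) = 0.101 × 0.6689 = 0.0676 km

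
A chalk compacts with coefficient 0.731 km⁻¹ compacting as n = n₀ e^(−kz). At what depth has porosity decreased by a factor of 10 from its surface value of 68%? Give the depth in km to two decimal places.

3.15 km

n/n₀ = 1/10 ⇒ exp(−k·z) = 1/10 ⇒ z = ln(10) / k
z = 2.3026 / 0.731 = 3.150 km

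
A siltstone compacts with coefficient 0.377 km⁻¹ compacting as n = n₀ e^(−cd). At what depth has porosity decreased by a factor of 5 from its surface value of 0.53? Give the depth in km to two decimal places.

n/n₀ = 1/5 ⇒ exp(−c·d) = 1/5 ⇒ d = ln(5) / c
d = 1.6094 / 0.377 = 4.269 km

4.27 km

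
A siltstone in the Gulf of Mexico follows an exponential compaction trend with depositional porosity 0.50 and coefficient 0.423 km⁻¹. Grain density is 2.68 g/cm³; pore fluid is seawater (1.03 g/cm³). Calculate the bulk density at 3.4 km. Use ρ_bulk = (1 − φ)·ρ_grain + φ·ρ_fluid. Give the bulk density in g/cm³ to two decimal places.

2.48 g/cm³

Porosity at depth: n = 0.5·exp(−0.423×3.4) = 0.5×0.2374 = 0.1187
Bulk density: ρ_b = (1−n)ρ_g + n·ρ_f = 0.8813×2.68 + 0.1187×1.03
       = 2.362 + 0.122 = 2.484 g/cm³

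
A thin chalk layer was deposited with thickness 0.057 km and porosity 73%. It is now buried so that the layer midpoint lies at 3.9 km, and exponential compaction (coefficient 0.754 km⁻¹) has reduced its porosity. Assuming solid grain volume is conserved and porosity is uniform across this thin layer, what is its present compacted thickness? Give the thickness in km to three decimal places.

0.016 km

Porosity at 3.9 km: φ = 0.73·exp(−0.754×3.9) = 0.0386
Solid-volume conservation: h(1−φ) = h₀(1−φ₀) ⇒ h = h₀·(1−φ₀)/(1−φ)
h = 0.057 × (1 − 0.73)/(1 − 0.0386) = 0.057 × 0.2808 = 0.0160 km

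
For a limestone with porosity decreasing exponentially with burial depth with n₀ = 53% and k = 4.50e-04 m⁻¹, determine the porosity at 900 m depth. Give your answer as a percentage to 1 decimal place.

Working in km (1 km = 1000 m; k in km⁻¹ = k in m⁻¹ × 1000):
n = n₀·exp(−k·Z) = 0.53 × exp(−0.45 × 0.9) = 0.53 × exp(−0.405)
  = 0.53 × 0.6670 = 0.3535

35.3%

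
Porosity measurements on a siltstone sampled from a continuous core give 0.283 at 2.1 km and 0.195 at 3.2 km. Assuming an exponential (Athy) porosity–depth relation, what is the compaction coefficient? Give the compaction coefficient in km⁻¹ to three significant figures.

0.339 km⁻¹

Athy: n(d) = n₀ e^(−βd) ⇒ n₁/n₂ = e^{β(d₂−d₁)} ⇒ β = ln(n₁/n₂)/(d₂−d₁)
β = ln(0.283/0.195) / (3.2 − 2.1) = ln(1.451) / 1.1 = 0.3724 / 1.1 = 0.3386 km⁻¹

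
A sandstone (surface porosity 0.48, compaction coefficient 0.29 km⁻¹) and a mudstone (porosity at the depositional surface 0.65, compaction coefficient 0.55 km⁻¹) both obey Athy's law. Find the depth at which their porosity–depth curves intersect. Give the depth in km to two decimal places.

Set phi₀ₐ e^(−kₐZ) = phi₀ᵦ e^(−kᵦZ) ⇒ ln(phi₀ₐ/phi₀ᵦ) = (kₐ − kᵦ)·Z
Z = ln(0.48/0.65) / (0.29 − 0.55) = -0.3032 / -0.26 = 1.166 km

1.17 km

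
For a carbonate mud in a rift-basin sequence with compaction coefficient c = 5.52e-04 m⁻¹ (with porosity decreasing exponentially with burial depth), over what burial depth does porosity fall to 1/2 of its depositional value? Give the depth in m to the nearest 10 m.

Working in km (1 km = 1000 m; c in km⁻¹ = c in m⁻¹ × 1000):
n/n₀ = 1/2 ⇒ exp(−c·z) = 1/2 ⇒ z = ln(2) / c
z = 0.6931 / 0.552 = 1.256 km

1260 m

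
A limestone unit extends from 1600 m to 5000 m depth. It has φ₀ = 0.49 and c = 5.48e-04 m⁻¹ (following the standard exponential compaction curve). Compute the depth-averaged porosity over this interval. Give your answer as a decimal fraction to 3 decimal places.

Working in km (1 km = 1000 m; c in km⁻¹ = c in m⁻¹ × 1000):
⟨φ⟩ = (1/(d₂−d₁)) ∫ φ₀ e^(−cd) dd = φ₀·(e^(−c·d₁) − e^(−c·d₂)) / (c·(d₂−d₁))
e^(−0.548×1.6) = 0.4161; e^(−0.548×5) = 0.0646
⟨φ⟩ = 0.49 × (0.4161 − 0.0646) / (0.548 × 3.4) = 0.49 × 0.1887 = 0.0925

0.092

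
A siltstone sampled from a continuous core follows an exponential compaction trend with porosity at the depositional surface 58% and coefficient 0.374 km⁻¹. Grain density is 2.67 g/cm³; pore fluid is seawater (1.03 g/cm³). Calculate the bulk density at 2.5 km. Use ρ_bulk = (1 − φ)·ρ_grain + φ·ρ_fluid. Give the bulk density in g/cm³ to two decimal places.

Porosity at depth: n = 0.58·exp(−0.374×2.5) = 0.58×0.3926 = 0.2277
Bulk density: ρ_b = (1−n)ρ_g + n·ρ_f = 0.7723×2.67 + 0.2277×1.03
       = 2.062 + 0.235 = 2.297 g/cm³

2.30 g/cm³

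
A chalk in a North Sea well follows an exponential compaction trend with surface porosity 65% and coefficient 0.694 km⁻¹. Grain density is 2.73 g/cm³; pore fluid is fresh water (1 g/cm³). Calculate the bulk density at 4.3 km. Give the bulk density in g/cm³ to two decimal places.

2.67 g/cm³

Porosity at depth: phi = 0.65·exp(−0.694×4.3) = 0.65×0.0506 = 0.0329
Bulk density: ρ_b = (1−phi)ρ_g + phi·ρ_f = 0.9671×2.73 + 0.0329×1
       = 2.640 + 0.033 = 2.673 g/cm³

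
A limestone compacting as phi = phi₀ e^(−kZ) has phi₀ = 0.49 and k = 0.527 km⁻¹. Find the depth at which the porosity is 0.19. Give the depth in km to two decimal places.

1.80 km

Invert Athy's law: Z = ln(phi₀/phi) / k
Z = ln(0.49/0.19) / 0.527 = ln(2.579) / 0.527 = 0.9474 / 0.527 = 1.798 km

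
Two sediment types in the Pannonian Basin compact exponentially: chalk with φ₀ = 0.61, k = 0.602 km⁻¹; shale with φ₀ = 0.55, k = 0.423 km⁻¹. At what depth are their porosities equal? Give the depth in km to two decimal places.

Set φ₀ₐ e^(−kₐZ) = φ₀ᵦ e^(−kᵦZ) ⇒ ln(φ₀ₐ/φ₀ᵦ) = (kₐ − kᵦ)·Z
Z = ln(0.61/0.55) / (0.602 − 0.423) = 0.1035 / 0.179 = 0.578 km

0.58 km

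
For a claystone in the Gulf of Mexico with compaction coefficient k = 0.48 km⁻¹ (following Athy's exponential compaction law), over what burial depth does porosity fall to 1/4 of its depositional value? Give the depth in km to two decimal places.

2.89 km

φ/φ₀ = 1/4 ⇒ exp(−k·d) = 1/4 ⇒ d = ln(4) / k
d = 1.3863 / 0.48 = 2.888 km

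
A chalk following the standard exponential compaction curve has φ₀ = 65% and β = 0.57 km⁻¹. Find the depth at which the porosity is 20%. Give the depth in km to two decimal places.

Invert Athy's law: z = ln(φ₀/φ) / β
z = ln(0.65/0.2) / 0.57 = ln(3.25) / 0.57 = 1.1787 / 0.57 = 2.068 km

2.07 km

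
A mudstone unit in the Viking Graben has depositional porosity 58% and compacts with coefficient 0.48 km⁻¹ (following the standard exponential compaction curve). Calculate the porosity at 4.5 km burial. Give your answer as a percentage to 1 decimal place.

n = n₀·exp(−k·d) = 0.58 × exp(−0.48 × 4.5) = 0.58 × exp(−2.16)
  = 0.58 × 0.1153 = 0.0669

6.7%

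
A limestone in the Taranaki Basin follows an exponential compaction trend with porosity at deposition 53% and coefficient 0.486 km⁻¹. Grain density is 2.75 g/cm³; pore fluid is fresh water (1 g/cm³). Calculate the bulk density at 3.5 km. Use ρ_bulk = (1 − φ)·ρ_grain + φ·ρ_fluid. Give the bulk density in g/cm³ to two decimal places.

2.58 g/cm³

Porosity at depth: n = 0.53·exp(−0.486×3.5) = 0.53×0.1825 = 0.0967
Bulk density: ρ_b = (1−n)ρ_g + n·ρ_f = 0.9033×2.75 + 0.0967×1
       = 2.484 + 0.097 = 2.581 g/cm³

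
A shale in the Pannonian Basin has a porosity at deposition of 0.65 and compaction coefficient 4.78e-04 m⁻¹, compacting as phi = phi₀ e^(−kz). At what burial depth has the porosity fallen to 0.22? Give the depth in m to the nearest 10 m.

2270 m

Working in km (1 km = 1000 m; k in km⁻¹ = k in m⁻¹ × 1000):
Invert Athy's law: z = ln(phi₀/phi) / k
z = ln(0.65/0.22) / 0.478 = ln(2.955) / 0.478 = 1.0833 / 0.478 = 2.266 km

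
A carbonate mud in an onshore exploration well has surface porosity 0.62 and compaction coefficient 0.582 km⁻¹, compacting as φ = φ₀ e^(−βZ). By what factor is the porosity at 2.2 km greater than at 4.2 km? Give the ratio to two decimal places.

3.20

φ(Z₁)/φ(Z₂) = e^(−β·Z₁)/e^(−β·Z₂) = e^{β(Z₂−Z₁)}
= exp(0.582 × 2) = exp(1.164) = 3.2027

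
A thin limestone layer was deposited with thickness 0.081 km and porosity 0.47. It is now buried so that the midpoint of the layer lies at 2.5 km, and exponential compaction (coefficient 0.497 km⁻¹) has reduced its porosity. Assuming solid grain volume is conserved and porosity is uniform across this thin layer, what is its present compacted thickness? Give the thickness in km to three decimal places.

0.050 km

Porosity at 2.5 km: φ = 0.47·exp(−0.497×2.5) = 0.1357
Solid-volume conservation: h(1−φ) = h₀(1−φ₀) ⇒ h = h₀·(1−φ₀)/(1−φ)
h = 0.081 × (1 − 0.47)/(1 − 0.1357) = 0.081 × 0.6132 = 0.0497 km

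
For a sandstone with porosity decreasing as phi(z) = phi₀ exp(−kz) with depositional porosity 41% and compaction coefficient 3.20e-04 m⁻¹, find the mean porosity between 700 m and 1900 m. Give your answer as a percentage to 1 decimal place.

Working in km (1 km = 1000 m; k in km⁻¹ = k in m⁻¹ × 1000):
⟨phi⟩ = (1/(z₂−z₁)) ∫ phi₀ e^(−kz) dz = phi₀·(e^(−k·z₁) − e^(−k·z₂)) / (k·(z₂−z₁))
e^(−0.32×0.7) = 0.7993; e^(−0.32×1.9) = 0.5444
⟨phi⟩ = 0.41 × (0.7993 − 0.5444) / (0.32 × 1.2) = 0.41 × 0.6637 = 0.2721

27.2%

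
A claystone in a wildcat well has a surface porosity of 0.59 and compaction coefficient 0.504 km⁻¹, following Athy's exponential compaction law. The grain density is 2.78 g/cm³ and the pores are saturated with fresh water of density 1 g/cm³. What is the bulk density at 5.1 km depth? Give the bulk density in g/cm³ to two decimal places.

2.70 g/cm³

Porosity at depth: φ = 0.59·exp(−0.504×5.1) = 0.59×0.0765 = 0.0451
Bulk density: ρ_b = (1−φ)ρ_g + φ·ρ_f = 0.9549×2.78 + 0.0451×1
       = 2.655 + 0.045 = 2.700 g/cm³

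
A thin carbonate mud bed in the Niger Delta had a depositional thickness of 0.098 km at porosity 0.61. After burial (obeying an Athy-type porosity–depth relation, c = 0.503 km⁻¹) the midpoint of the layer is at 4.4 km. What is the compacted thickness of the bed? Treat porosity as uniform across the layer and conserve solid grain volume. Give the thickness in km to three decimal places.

0.041 km

Porosity at 4.4 km: φ = 0.61·exp(−0.503×4.4) = 0.0667
Solid-volume conservation: h(1−φ) = h₀(1−φ₀) ⇒ h = h₀·(1−φ₀)/(1−φ)
h = 0.098 × (1 − 0.61)/(1 − 0.0667) = 0.098 × 0.4179 = 0.0410 km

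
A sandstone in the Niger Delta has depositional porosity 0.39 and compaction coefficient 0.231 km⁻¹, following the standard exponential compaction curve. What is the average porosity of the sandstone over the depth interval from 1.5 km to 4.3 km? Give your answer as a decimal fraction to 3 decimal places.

0.203

⟨n⟩ = (1/(d₂−d₁)) ∫ n₀ e^(−kd) dd = n₀·(e^(−k·d₁) − e^(−k·d₂)) / (k·(d₂−d₁))
e^(−0.231×1.5) = 0.7072; e^(−0.231×4.3) = 0.3704
⟨n⟩ = 0.39 × (0.7072 − 0.3704) / (0.231 × 2.8) = 0.39 × 0.5207 = 0.2031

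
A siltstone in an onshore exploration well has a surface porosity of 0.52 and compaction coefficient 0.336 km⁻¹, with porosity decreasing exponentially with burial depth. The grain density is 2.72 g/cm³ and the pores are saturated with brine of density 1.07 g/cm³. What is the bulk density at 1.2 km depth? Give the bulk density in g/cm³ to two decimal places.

2.15 g/cm³

Porosity at depth: n = 0.52·exp(−0.336×1.2) = 0.52×0.6682 = 0.3475
Bulk density: ρ_b = (1−n)ρ_g + n·ρ_f = 0.6525×2.72 + 0.3475×1.07
       = 1.775 + 0.372 = 2.147 g/cm³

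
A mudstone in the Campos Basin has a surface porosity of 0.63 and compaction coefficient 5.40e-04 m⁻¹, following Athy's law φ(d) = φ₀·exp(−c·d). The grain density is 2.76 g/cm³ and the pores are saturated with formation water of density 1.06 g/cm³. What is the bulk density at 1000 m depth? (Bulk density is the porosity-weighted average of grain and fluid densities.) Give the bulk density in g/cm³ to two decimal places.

2.14 g/cm³

Working in km (1 km = 1000 m; c in km⁻¹ = c in m⁻¹ × 1000):
Porosity at depth: φ = 0.63·exp(−0.54×1) = 0.63×0.5827 = 0.3671
Bulk density: ρ_b = (1−φ)ρ_g + φ·ρ_f = 0.6329×2.76 + 0.3671×1.06
       = 1.747 + 0.389 = 2.136 g/cm³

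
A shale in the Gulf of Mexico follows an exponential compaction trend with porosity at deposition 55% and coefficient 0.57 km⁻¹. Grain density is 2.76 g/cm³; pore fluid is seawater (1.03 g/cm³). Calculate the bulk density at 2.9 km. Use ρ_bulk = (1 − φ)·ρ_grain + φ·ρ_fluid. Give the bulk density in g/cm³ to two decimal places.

Porosity at depth: n = 0.55·exp(−0.57×2.9) = 0.55×0.1915 = 0.1053
Bulk density: ρ_b = (1−n)ρ_g + n·ρ_f = 0.8947×2.76 + 0.1053×1.03
       = 2.469 + 0.108 = 2.578 g/cm³

2.58 g/cm³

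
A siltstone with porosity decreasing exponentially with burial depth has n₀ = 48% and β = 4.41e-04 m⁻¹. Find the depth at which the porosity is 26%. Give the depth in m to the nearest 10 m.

Working in km (1 km = 1000 m; β in km⁻¹ = β in m⁻¹ × 1000):
Invert Athy's law: z = ln(n₀/n) / β
z = ln(0.48/0.26) / 0.441 = ln(1.846) / 0.441 = 0.6131 / 0.441 = 1.390 km

1390 m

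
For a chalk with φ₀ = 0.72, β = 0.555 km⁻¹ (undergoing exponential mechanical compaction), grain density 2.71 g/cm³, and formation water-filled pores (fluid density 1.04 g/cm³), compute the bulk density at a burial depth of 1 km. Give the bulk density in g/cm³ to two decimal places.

2.02 g/cm³

Porosity at depth: φ = 0.72·exp(−0.555×1) = 0.72×0.5741 = 0.4133
Bulk density: ρ_b = (1−φ)ρ_g + φ·ρ_f = 0.5867×2.71 + 0.4133×1.04
       = 1.590 + 0.430 = 2.020 g/cm³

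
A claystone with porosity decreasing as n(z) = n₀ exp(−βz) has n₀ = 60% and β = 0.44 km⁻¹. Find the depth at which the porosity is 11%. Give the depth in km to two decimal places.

3.86 km

Invert Athy's law: z = ln(n₀/n) / β
z = ln(0.6/0.11) / 0.44 = ln(5.455) / 0.44 = 1.6964 / 0.44 = 3.856 km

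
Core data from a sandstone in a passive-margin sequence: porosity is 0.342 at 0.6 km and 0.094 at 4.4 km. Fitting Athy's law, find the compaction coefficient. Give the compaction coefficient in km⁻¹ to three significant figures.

0.340 km⁻¹

Athy: n(d) = n₀ e^(−cd) ⇒ n₁/n₂ = e^{c(d₂−d₁)} ⇒ c = ln(n₁/n₂)/(d₂−d₁)
c = ln(0.342/0.094) / (4.4 − 0.6) = ln(3.638) / 3.8 = 1.2915 / 3.8 = 0.3399 km⁻¹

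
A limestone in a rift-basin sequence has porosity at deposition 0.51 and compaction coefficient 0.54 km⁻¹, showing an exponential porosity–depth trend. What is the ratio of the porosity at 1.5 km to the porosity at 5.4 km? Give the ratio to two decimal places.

φ(z₁)/φ(z₂) = e^(−c·z₁)/e^(−c·z₂) = e^{c(z₂−z₁)}
= exp(0.54 × 3.9) = exp(2.106) = 8.2153

8.22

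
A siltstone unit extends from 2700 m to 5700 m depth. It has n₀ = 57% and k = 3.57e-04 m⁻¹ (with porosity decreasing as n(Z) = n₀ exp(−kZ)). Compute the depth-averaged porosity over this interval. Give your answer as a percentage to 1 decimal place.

Working in km (1 km = 1000 m; k in km⁻¹ = k in m⁻¹ × 1000):
⟨n⟩ = (1/(Z₂−Z₁)) ∫ n₀ e^(−kZ) dZ = n₀·(e^(−k·Z₁) − e^(−k·Z₂)) / (k·(Z₂−Z₁))
e^(−0.357×2.7) = 0.3814; e^(−0.357×5.7) = 0.1307
⟨n⟩ = 0.57 × (0.3814 − 0.1307) / (0.357 × 3) = 0.57 × 0.2341 = 0.1334

13.3%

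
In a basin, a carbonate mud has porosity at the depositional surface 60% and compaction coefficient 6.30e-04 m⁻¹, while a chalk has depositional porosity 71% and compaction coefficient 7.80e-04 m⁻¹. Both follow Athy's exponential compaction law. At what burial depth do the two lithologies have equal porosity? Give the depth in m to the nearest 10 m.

Working in km (1 km = 1000 m; c in km⁻¹ = c in m⁻¹ × 1000):
Set phi₀ₐ e^(−cₐd) = phi₀ᵦ e^(−cᵦd) ⇒ ln(phi₀ₐ/phi₀ᵦ) = (cₐ − cᵦ)·d
d = ln(0.6/0.71) / (0.63 − 0.78) = -0.1683 / -0.15 = 1.122 km

1120 m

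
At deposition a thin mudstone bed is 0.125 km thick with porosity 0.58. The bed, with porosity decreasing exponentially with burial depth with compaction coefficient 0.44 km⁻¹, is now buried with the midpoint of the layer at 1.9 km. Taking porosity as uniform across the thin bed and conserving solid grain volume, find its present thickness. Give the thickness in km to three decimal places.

Porosity at 1.9 km: phi = 0.58·exp(−0.44×1.9) = 0.2514
Solid-volume conservation: h(1−phi) = h₀(1−phi₀) ⇒ h = h₀·(1−phi₀)/(1−phi)
h = 0.125 × (1 − 0.58)/(1 − 0.2514) = 0.125 × 0.5610 = 0.0701 km

0.070 km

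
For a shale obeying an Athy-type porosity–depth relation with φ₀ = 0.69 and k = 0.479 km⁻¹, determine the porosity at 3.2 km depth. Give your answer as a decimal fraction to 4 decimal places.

0.1490

φ = φ₀·exp(−k·d) = 0.69 × exp(−0.479 × 3.2) = 0.69 × exp(−1.533)
  = 0.69 × 0.2159 = 0.1490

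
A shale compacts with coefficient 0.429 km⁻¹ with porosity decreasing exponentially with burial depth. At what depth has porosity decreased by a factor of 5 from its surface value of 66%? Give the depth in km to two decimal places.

phi/phi₀ = 1/5 ⇒ exp(−β·Z) = 1/5 ⇒ Z = ln(5) / β
Z = 1.6094 / 0.429 = 3.752 km

3.75 km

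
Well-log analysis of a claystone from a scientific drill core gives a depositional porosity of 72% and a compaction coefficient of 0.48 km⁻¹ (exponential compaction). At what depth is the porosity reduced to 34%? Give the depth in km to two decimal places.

1.56 km

Invert Athy's law: d = ln(n₀/n) / k
d = ln(0.72/0.34) / 0.48 = ln(2.118) / 0.48 = 0.7503 / 0.48 = 1.563 km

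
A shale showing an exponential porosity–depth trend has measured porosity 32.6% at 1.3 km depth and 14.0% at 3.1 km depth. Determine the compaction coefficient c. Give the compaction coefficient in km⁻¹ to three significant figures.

Athy: φ(z) = φ₀ e^(−cz) ⇒ φ₁/φ₂ = e^{c(z₂−z₁)} ⇒ c = ln(φ₁/φ₂)/(z₂−z₁)
c = ln(0.326/0.14) / (3.1 − 1.3) = ln(2.329) / 1.8 = 0.8453 / 1.8 = 0.4696 km⁻¹

0.470 km⁻¹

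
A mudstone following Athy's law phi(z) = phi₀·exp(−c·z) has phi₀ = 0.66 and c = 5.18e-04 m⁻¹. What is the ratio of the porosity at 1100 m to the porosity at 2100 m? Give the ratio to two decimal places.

Working in km (1 km = 1000 m; c in km⁻¹ = c in m⁻¹ × 1000):
phi(z₁)/phi(z₂) = e^(−c·z₁)/e^(−c·z₂) = e^{c(z₂−z₁)}
= exp(0.518 × 1) = exp(0.518) = 1.6787

1.68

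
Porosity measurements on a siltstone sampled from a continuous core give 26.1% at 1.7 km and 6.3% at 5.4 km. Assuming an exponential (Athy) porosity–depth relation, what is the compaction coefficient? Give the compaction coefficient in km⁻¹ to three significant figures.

Athy: φ(Z) = φ₀ e^(−βZ) ⇒ φ₁/φ₂ = e^{β(Z₂−Z₁)} ⇒ β = ln(φ₁/φ₂)/(Z₂−Z₁)
β = ln(0.261/0.063) / (5.4 − 1.7) = ln(4.143) / 3.7 = 1.4214 / 3.7 = 0.3842 km⁻¹

0.384 km⁻¹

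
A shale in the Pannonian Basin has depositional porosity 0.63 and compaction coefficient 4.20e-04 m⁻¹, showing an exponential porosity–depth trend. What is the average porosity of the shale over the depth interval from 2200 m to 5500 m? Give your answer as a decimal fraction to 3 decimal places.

0.135

Working in km (1 km = 1000 m; c in km⁻¹ = c in m⁻¹ × 1000):
⟨phi⟩ = (1/(d₂−d₁)) ∫ phi₀ e^(−cd) dd = phi₀·(e^(−c·d₁) − e^(−c·d₂)) / (c·(d₂−d₁))
e^(−0.42×2.2) = 0.3969; e^(−0.42×5.5) = 0.0993
⟨phi⟩ = 0.63 × (0.3969 − 0.0993) / (0.42 × 3.3) = 0.63 × 0.2148 = 0.1353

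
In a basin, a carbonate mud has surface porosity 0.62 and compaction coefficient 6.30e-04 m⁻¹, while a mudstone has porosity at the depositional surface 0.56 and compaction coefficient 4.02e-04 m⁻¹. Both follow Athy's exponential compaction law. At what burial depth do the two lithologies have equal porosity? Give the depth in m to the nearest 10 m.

Working in km (1 km = 1000 m; c in km⁻¹ = c in m⁻¹ × 1000):
Set phi₀ₐ e^(−cₐd) = phi₀ᵦ e^(−cᵦd) ⇒ ln(phi₀ₐ/phi₀ᵦ) = (cₐ − cᵦ)·d
d = ln(0.62/0.56) / (0.63 − 0.402) = 0.1018 / 0.228 = 0.446 km

450 m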